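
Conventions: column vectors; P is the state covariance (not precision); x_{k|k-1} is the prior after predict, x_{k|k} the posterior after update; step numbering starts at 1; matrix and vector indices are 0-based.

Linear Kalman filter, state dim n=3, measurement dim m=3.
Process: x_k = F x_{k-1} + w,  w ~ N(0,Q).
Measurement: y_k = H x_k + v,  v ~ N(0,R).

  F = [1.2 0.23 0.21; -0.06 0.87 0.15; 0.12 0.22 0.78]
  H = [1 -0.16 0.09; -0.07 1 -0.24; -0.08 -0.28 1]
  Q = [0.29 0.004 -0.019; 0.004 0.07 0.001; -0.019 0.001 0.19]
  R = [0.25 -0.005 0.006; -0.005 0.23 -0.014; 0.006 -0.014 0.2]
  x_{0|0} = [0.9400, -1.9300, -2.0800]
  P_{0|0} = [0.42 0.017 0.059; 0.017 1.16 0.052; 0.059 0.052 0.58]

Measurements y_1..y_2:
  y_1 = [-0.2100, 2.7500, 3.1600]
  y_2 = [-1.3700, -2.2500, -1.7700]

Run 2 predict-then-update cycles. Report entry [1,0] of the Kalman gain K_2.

K[1,0] = 0.0813

step 1: x^-=[0.2473, -2.0475, -1.9342]  P^-=[1.0259 0.2628 0.2686; 0.2628 0.9733 0.3247; 0.2686 0.3247 0.6349]  S=[1.2608 -0.0049 0.1609; -0.0049 1.0613 -0.1161; 0.1609 -0.1161 0.7047]  K=[0.8003 0.1227 -0.0023; 0.0907 0.8446 0.1627; 0.1222 0.2274 0.7510]  nu=[-0.6108, 4.3506, 4.5407]  x^+=[0.2819, 2.3103, 2.3905]  P^+=[0.2040 0.0462 0.0319; 0.0462 0.2152 0.0852; 0.0319 0.0852 0.1742]
step 2: x^-=[1.3716, 2.3516, 2.4067]  P^-=[0.6525 0.1093 0.1131; 0.1093 0.2544 0.1250; 0.1131 0.1250 0.3470]  S=[0.8937 -0.0002 0.0564; -0.0002 0.4361 -0.0438; 0.0564 -0.0438 0.4879]  K=[0.7229 0.0825 -0.0140; 0.0813 0.5100 0.1287; 0.0999 0.1401 0.6219]  nu=[-2.5820, -3.9280, -3.4085]  x^+=[-0.7713, -0.3002, -0.5212]  P^+=[0.1835 0.0343 0.0247; 0.0343 0.1316 0.0587; 0.0247 0.0587 0.1414]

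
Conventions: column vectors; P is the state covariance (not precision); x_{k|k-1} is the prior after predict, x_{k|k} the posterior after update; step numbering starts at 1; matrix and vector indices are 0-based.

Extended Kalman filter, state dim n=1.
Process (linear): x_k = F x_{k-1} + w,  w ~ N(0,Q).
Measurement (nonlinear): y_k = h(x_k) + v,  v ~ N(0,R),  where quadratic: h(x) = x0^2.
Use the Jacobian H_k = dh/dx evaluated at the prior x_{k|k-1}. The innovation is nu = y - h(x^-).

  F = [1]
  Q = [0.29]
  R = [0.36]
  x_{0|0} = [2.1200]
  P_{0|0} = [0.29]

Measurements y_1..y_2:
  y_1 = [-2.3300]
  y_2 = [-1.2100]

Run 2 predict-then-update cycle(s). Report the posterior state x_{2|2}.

x_post = [-0.1435]

step 1: x^-=[2.1200]  P^-=[0.5800]  H_jac=[4.2400]  S=[10.7870]  K=[0.2280]  nu=[-6.8244]  x^+=[0.5642]  P^+=[0.0194]
step 2: x^-=[0.5642]  P^-=[0.3094]  H_jac=[1.1284]  S=[0.7539]  K=[0.4630]  nu=[-1.5283]  x^+=[-0.1435]  P^+=[0.1477]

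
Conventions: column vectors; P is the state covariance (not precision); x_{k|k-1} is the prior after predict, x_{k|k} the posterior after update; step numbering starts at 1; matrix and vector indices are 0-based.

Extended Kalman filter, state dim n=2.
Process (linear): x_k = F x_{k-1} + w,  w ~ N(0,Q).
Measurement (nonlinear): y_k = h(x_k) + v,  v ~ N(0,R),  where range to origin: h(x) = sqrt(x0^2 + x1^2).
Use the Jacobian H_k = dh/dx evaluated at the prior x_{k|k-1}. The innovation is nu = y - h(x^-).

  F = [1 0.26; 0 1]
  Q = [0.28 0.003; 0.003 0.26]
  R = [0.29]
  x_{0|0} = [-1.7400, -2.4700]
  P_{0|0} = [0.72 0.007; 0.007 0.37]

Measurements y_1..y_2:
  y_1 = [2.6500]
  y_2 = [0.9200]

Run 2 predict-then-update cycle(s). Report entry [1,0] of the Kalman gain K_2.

step 1: x^-=[-2.3822, -2.4700]  P^-=[1.0287 0.1062; 0.1062 0.6300]  H_jac=[-0.6942 -0.7198]  S=[1.2182]  K=[-0.6489; -0.4327]  nu=[-0.7816]  x^+=[-1.8750, -2.1318]  P^+=[0.5157 -0.2359; -0.2359 0.4019]
step 2: x^-=[-2.4293, -2.1318]  P^-=[0.7002 -0.1284; -0.1284 0.6619]  H_jac=[-0.7516 -0.6596]  S=[0.8462]  K=[-0.5218; -0.4018]  nu=[-2.3120]  x^+=[-1.2228, -1.2027]  P^+=[0.4697 -0.3059; -0.3059 0.5252]

K[1,0] = -0.4018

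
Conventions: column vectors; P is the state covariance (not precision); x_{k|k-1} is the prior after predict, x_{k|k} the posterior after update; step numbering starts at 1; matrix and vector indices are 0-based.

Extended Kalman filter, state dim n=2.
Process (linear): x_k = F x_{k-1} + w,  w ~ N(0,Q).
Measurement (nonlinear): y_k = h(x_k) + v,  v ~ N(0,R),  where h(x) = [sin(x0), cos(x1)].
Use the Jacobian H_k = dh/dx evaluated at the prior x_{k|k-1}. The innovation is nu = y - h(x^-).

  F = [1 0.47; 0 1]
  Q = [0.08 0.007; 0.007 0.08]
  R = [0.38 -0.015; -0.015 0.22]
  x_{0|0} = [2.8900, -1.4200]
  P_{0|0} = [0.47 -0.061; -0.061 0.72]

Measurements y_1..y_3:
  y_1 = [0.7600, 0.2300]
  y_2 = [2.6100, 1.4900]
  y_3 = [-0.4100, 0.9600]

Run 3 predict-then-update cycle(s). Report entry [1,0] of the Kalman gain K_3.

K[1,0] = 0.0103

step 1: x^-=[2.2226, -1.4200]  P^-=[0.6517 0.2844; 0.2844 0.8000]  H_jac=[-0.6066 0.0000; 0.0000 0.9887]  S=[0.6198 -0.1856; -0.1856 1.0019]  K=[-0.5863 0.1720; -0.0445 0.7811]  nu=[-0.0350, 0.0798]  x^+=[2.2568, -1.3561]  P^+=[0.3715 0.0472; 0.0472 0.1745]
step 2: x^-=[1.6195, -1.3561]  P^-=[0.5344 0.1362; 0.1362 0.2545]  H_jac=[-0.0486 0.0000; 0.0000 0.9770]  S=[0.3813 -0.0215; -0.0215 0.4630]  K=[-0.0521 0.2850; 0.0129 0.5377]  nu=[1.6112, 1.2770]  x^+=[1.8994, -0.6487]  P^+=[0.4952 0.0650; 0.0650 0.1209]
step 3: x^-=[1.5945, -0.6487]  P^-=[0.6629 0.1288; 0.1288 0.2009]  H_jac=[-0.0237 0.0000; 0.0000 0.6041]  S=[0.3804 -0.0168; -0.0168 0.2933]  K=[-0.0297 0.2636; 0.0103 0.4143]  nu=[-1.4097, 0.1631]  x^+=[1.6794, -0.5956]  P^+=[0.6420 0.0967; 0.0967 0.1506]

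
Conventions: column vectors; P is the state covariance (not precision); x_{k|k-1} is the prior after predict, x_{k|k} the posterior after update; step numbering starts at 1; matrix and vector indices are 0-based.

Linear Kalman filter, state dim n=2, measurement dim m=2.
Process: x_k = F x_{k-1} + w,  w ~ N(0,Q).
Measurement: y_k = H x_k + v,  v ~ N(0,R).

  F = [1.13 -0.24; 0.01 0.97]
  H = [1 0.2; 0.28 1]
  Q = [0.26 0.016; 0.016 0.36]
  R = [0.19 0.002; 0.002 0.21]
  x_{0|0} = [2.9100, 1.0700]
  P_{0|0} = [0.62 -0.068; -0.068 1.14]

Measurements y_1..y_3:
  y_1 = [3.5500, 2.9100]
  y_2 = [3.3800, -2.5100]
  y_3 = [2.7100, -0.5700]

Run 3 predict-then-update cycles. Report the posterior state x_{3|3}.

step 1: x^-=[3.0315, 1.0670]  P^-=[1.1542 -0.3168; -0.3168 1.4314]  S=[1.2748 0.2770; 0.2770 1.5545]  K=[0.8893 -0.1543; -0.2201 0.9030]  nu=[0.3051, 0.9942]  x^+=[3.1494, 1.8976]  P^+=[0.1851 -0.0825; -0.0825 0.2123]
step 2: x^-=[3.1034, 1.8721]  P^-=[0.5534 -0.1215; -0.1215 0.5581]  S=[0.7171 0.1402; 0.1402 0.7435]  K=[0.7569 -0.0978; -0.1575 0.7347]  nu=[-0.0978, -5.2511]  x^+=[3.5431, -1.9702]  P^+=[0.1562 -0.0628; -0.0628 0.1715]
step 3: x^-=[4.4765, -1.8757]  P^-=[0.5033 -0.0908; -0.0908 0.5202]  S=[0.6778 0.1511; 0.1511 0.7188]  K=[0.7347 -0.0847; -0.1405 0.7178]  nu=[-1.3914, 0.0523]  x^+=[3.4499, -1.6427]  P^+=[0.1511 -0.0586; -0.0586 0.1669]

x_post = [3.4499, -1.6427]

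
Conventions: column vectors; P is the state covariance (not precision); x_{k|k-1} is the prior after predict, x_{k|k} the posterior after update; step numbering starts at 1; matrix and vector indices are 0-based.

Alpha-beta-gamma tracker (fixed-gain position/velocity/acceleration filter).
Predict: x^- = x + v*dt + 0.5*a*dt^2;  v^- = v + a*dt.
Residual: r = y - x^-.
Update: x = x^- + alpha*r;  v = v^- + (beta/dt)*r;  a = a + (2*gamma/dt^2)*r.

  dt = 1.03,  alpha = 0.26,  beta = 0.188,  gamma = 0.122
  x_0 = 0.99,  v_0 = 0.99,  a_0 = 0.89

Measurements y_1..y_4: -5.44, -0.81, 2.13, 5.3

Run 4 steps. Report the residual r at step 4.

step 1: x_pred=2.4818  r=-7.9218  x^+=0.4221  v^+=0.4608  a^+=-0.9320
step 2: x_pred=0.4024  r=-1.2124  x^+=0.0872  v^+=-0.7204  a^+=-1.2108
step 3: x_pred=-1.2972  r=3.4272  x^+=-0.4061  v^+=-1.3420  a^+=-0.4226
step 4: x_pred=-2.0125  r=7.3125  x^+=-0.1113  v^+=-0.4426  a^+=1.2593

resid = 7.3125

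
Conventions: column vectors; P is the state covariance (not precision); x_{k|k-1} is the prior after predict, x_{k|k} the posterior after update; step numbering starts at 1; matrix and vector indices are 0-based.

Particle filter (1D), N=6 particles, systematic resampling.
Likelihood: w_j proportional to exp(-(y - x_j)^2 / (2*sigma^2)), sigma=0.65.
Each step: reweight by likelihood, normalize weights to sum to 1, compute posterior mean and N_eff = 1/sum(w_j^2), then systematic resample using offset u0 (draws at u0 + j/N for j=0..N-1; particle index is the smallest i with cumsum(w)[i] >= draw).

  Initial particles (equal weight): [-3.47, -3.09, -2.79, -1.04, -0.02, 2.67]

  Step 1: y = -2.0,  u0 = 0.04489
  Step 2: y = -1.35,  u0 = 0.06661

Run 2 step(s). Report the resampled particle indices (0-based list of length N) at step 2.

step 1: w=[0.0676, 0.2139, 0.4169, 0.2932, 0.0084, 0.0000]  mean=-2.3638  Neff=3.2244  idx=[0, 1, 2, 2, 3, 3]
step 2: w=[0.0025, 0.0140, 0.0432, 0.0432, 0.4486, 0.4486]  mean=-1.2258  Neff=2.4607  idx=[3, 4, 4, 5, 5, 5]

resampled_idx = [3, 4, 4, 5, 5, 5]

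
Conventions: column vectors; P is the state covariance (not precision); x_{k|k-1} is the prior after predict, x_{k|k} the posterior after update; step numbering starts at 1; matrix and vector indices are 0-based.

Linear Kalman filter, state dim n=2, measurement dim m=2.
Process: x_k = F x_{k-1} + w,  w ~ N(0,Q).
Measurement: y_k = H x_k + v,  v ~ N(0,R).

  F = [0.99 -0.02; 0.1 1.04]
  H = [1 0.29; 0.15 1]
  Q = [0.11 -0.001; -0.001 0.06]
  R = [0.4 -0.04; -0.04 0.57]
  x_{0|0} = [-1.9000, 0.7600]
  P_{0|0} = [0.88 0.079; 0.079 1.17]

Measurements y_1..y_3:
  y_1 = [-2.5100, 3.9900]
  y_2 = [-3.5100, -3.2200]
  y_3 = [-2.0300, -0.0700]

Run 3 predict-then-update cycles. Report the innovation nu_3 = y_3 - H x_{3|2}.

step 1: x^-=[-1.8962, 0.6004]  P^-=[0.9698 0.1430; 0.1430 1.3507]  S=[1.5663 0.6464; 0.6464 1.9854]  K=[0.6766 -0.0750; 0.0649 0.6700]  nu=[-0.7879, 3.6740]  x^+=[-2.7048, 3.0109]  P^+=[0.3072 -0.1159; -0.1159 0.3967]
step 2: x^-=[-2.7380, 2.8608]  P^-=[0.4159 -0.0979; -0.0979 0.4680]  S=[0.7984 0.0559; 0.0559 1.0180]  K=[0.4896 -0.0618; 0.0162 0.4444]  nu=[-1.6017, -5.6701]  x^+=[-3.1717, 0.3149]  P^+=[0.2240 -0.0884; -0.0884 0.2659]
step 3: x^-=[-3.1463, 0.0103]  P^-=[0.3331 -0.0752; -0.0752 0.3315]  S=[0.7174 0.0276; 0.0276 0.8864]  K=[0.4356 -0.0420; 0.0153 0.3608]  nu=[1.1133, 0.3916]  x^+=[-2.6778, 0.1686]  P^+=[0.1965 -0.0709; -0.0709 0.2157]

innov = [1.1133, 0.3916]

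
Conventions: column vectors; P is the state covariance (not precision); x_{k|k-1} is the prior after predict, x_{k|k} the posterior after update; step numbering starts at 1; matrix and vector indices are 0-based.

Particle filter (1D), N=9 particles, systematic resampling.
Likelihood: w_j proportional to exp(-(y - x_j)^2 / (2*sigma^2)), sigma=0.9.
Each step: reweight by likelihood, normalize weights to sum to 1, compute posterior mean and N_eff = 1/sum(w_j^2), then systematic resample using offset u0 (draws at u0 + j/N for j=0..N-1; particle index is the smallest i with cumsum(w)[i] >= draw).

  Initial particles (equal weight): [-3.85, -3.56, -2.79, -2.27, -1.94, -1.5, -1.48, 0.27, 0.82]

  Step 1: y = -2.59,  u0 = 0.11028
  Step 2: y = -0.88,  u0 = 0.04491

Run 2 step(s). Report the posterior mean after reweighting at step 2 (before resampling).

post_mean = -1.6375

step 1: w=[0.0820, 0.1223, 0.2133, 0.2052, 0.1684, 0.1050, 0.1022, 0.0014, 0.0002]  mean=-2.4471  Neff=6.2845  idx=[1, 2, 2, 3, 3, 4, 4, 5, 7]
step 2: w=[0.0039, 0.0344, 0.0344, 0.0992, 0.0992, 0.1634, 0.1634, 0.2578, 0.1445]  mean=-1.6375  Neff=6.1439  idx=[2, 3, 4, 5, 6, 7, 7, 7, 8]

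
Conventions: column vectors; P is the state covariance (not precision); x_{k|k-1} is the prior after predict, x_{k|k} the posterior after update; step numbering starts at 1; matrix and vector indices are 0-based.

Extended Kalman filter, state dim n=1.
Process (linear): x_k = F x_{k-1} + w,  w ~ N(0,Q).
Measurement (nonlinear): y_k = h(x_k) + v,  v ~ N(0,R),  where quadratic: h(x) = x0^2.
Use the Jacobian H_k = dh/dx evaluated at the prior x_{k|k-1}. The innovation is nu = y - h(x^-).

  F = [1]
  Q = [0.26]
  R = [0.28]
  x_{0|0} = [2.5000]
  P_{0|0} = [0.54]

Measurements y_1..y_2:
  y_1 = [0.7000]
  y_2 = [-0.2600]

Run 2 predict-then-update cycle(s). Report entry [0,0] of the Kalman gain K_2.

K[0,0] = 0.3146

step 1: x^-=[2.5000]  P^-=[0.8000]  H_jac=[5.0000]  S=[20.2800]  K=[0.1972]  nu=[-5.5500]  x^+=[1.4053]  P^+=[0.0110]
step 2: x^-=[1.4053]  P^-=[0.2710]  H_jac=[2.8107]  S=[2.4212]  K=[0.3146]  nu=[-2.2349]  x^+=[0.7021]  P^+=[0.0313]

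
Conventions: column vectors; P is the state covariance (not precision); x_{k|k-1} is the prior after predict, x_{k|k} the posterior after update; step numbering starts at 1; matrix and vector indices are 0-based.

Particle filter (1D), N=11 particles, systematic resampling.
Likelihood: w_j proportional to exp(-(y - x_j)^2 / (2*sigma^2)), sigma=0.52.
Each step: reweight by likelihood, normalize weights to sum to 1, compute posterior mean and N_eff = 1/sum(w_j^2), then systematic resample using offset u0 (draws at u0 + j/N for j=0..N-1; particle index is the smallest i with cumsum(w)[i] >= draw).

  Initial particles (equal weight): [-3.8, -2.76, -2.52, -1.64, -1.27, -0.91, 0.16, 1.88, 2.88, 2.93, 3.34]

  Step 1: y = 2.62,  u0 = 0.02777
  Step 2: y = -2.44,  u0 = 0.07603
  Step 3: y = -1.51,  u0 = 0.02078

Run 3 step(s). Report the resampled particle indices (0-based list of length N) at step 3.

resampled_idx = [0, 1, 2, 3, 4, 5, 6, 7, 8, 9, 10]

step 1: w=[0.0000, 0.0000, 0.0000, 0.0000, 0.0000, 0.0000, 0.0000, 0.1473, 0.3578, 0.3394, 0.1555]  mean=2.8212  Neff=3.4590  idx=[7, 7, 8, 8, 8, 8, 9, 9, 9, 10, 10]
step 2: w=[0.5000, 0.5000, 0.0000, 0.0000, 0.0000, 0.0000, 0.0000, 0.0000, 0.0000, 0.0000, 0.0000]  mean=1.8800  Neff=2.0000  idx=[0, 0, 0, 0, 0, 1, 1, 1, 1, 1, 1]
step 3: w=[0.0909, 0.0909, 0.0909, 0.0909, 0.0909, 0.0909, 0.0909, 0.0909, 0.0909, 0.0909, 0.0909]  mean=1.8800  Neff=11.0000  idx=[0, 1, 2, 3, 4, 5, 6, 7, 8, 9, 10]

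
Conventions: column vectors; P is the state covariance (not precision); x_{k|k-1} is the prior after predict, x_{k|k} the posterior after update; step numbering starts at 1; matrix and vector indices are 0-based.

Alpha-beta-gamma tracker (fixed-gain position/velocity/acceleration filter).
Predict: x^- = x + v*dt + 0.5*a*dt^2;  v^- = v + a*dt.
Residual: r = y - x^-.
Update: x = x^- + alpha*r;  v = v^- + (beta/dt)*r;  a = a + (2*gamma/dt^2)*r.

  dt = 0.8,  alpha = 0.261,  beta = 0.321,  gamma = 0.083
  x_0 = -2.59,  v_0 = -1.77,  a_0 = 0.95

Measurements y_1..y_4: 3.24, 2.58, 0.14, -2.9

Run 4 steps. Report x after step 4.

x_post = 5.9919

step 1: x_pred=-3.7020  r=6.9420  x^+=-1.8901  v^+=1.7755  a^+=2.7506
step 2: x_pred=0.4104  r=2.1696  x^+=0.9767  v^+=4.8465  a^+=3.3133
step 3: x_pred=5.9141  r=-5.7741  x^+=4.4071  v^+=5.1803  a^+=1.8156
step 4: x_pred=9.1323  r=-12.0323  x^+=5.9919  v^+=1.8048  a^+=-1.3052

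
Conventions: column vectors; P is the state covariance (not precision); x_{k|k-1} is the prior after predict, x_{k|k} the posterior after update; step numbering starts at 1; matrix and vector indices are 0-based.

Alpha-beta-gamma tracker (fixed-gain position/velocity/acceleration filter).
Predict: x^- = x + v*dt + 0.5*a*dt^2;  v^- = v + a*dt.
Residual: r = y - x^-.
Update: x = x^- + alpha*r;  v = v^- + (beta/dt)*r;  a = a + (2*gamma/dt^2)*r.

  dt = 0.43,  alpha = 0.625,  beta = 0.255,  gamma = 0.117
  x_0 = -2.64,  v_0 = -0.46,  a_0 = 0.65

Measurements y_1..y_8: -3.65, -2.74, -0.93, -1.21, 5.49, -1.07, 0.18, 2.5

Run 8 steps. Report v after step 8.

v_post = 0.0383

step 1: x_pred=-2.7777  r=-0.8723  x^+=-3.3229  v^+=-0.6978  a^+=-0.4539
step 2: x_pred=-3.6649  r=0.9249  x^+=-3.0868  v^+=-0.3445  a^+=0.7166
step 3: x_pred=-3.1687  r=2.2387  x^+=-1.7695  v^+=1.2913  a^+=3.5498
step 4: x_pred=-0.8861  r=-0.3239  x^+=-1.0885  v^+=2.6256  a^+=3.1399
step 5: x_pred=0.3307  r=5.1593  x^+=3.5553  v^+=7.0353  a^+=9.6692
step 6: x_pred=7.4744  r=-8.5444  x^+=2.1341  v^+=6.1260  a^+=-1.1442
step 7: x_pred=4.6626  r=-4.4826  x^+=1.8610  v^+=2.9758  a^+=-6.8170
step 8: x_pred=2.5103  r=-0.0103  x^+=2.5039  v^+=0.0383  a^+=-6.8301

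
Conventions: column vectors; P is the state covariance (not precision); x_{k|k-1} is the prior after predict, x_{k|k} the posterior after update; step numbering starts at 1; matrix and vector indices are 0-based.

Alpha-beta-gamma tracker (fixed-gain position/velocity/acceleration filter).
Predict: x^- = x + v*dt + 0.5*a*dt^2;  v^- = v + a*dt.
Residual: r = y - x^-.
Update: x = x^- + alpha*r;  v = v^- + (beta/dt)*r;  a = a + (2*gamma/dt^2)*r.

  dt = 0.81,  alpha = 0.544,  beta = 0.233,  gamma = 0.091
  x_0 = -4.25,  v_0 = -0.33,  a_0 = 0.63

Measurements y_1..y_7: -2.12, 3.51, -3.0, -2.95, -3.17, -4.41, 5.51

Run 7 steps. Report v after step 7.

step 1: x_pred=-4.3106  r=2.1906  x^+=-3.1189  v^+=0.8104  a^+=1.2377
step 2: x_pred=-2.0564  r=5.5664  x^+=0.9717  v^+=3.4142  a^+=2.7818
step 3: x_pred=4.6497  r=-7.6497  x^+=0.4883  v^+=3.4669  a^+=0.6598
step 4: x_pred=3.5129  r=-6.4629  x^+=-0.0029  v^+=2.1423  a^+=-1.1330
step 5: x_pred=1.3606  r=-4.5306  x^+=-1.1040  v^+=-0.0787  a^+=-2.3898
step 6: x_pred=-1.9518  r=-2.4582  x^+=-3.2891  v^+=-2.7216  a^+=-3.0717
step 7: x_pred=-6.5012  r=12.0112  x^+=0.0329  v^+=-1.7546  a^+=0.2602

v_post = -1.7546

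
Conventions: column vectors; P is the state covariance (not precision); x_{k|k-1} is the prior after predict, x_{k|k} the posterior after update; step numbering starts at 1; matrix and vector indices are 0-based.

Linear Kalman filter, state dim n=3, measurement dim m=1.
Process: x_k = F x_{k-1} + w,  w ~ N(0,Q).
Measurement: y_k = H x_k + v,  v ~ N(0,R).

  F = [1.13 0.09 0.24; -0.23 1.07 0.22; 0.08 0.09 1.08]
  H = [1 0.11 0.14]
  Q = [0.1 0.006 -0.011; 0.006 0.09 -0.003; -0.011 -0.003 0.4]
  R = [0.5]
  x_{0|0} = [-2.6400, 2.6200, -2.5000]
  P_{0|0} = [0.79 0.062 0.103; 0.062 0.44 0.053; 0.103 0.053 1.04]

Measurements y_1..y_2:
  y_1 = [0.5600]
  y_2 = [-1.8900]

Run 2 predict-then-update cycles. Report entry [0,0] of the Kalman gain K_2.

K[0,0] = 0.5152

step 1: x^-=[-3.3474, 2.8606, -2.6754]  P^-=[1.2430 0.0062 0.4743; 0.0062 0.6699 0.3145; 0.4743 0.3145 1.6507]  S=[1.9273]  K=[0.6797; 0.0643; 0.3839]  nu=[3.9673]  x^+=[-0.6507, 3.1157, -1.1522]  P^+=[0.3525 -0.0780 -0.0287; -0.0780 0.6619 0.2669; -0.0287 0.2669 1.3666]
step 2: x^-=[-0.7314, 3.2300, -1.0160]  P^-=[0.6142 0.0258 0.3681; 0.0258 1.0996 0.6942; 0.3681 0.6942 2.0474]  S=[1.2978]  K=[0.5152; 0.1880; 0.5633]  nu=[-1.3717]  x^+=[-1.4380, 2.9721, -1.7887]  P^+=[0.2698 -0.0999 -0.0086; -0.0999 1.0537 0.5568; -0.0086 0.5568 1.6356]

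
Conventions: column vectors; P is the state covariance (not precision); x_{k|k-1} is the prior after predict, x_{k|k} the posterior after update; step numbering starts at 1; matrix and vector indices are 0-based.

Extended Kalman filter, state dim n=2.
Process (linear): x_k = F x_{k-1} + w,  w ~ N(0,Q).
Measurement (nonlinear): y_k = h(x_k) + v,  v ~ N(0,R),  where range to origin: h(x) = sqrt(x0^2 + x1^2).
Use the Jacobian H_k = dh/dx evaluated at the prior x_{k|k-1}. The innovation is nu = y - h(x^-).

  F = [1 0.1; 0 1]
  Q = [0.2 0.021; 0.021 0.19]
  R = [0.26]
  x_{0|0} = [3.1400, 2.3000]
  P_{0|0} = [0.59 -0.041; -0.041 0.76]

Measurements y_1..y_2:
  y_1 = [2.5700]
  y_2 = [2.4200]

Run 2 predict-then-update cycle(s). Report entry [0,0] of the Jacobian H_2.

H_jac[0,0] = 0.8631

step 1: x^-=[3.3700, 2.3000]  P^-=[0.7894 0.0560; 0.0560 0.9500]  H_jac=[0.8260 0.5637]  S=[1.1526]  K=[0.5931; 0.5048]  nu=[-1.5101]  x^+=[2.4744, 1.5378]  P^+=[0.3840 -0.2891; -0.2891 0.6563]
step 2: x^-=[2.6282, 1.5378]  P^-=[0.5327 -0.2024; -0.2024 0.8463]  H_jac=[0.8631 0.5050]  S=[0.6962]  K=[0.5136; 0.3630]  nu=[-0.6250]  x^+=[2.3072, 1.3109]  P^+=[0.3491 -0.3322; -0.3322 0.7546]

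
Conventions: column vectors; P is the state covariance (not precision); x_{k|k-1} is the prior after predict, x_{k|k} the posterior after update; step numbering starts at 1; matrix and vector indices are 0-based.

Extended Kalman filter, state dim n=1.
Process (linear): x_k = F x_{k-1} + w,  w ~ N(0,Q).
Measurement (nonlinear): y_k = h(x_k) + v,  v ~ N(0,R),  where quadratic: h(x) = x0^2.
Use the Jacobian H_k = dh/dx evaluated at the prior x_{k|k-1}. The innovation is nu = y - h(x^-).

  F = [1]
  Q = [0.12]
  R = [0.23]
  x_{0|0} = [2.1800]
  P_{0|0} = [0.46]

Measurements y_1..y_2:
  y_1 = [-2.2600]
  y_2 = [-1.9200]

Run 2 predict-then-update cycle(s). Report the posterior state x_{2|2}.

x_post = [-0.2573]

step 1: x^-=[2.1800]  P^-=[0.5800]  H_jac=[4.3600]  S=[11.2556]  K=[0.2247]  nu=[-7.0124]  x^+=[0.6045]  P^+=[0.0119]
step 2: x^-=[0.6045]  P^-=[0.1319]  H_jac=[1.2090]  S=[0.4227]  K=[0.3771]  nu=[-2.2854]  x^+=[-0.2573]  P^+=[0.0717]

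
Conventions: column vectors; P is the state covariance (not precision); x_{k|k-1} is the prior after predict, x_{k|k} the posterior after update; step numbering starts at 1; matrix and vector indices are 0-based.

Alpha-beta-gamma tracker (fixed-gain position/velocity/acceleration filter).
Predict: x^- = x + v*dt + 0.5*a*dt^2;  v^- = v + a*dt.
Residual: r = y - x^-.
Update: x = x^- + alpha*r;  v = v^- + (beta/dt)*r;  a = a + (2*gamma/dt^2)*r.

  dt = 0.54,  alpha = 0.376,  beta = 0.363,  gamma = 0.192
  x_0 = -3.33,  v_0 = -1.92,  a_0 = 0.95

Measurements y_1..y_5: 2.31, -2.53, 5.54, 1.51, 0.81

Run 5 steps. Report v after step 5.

step 1: x_pred=-4.2283  r=6.5383  x^+=-1.7699  v^+=2.9882  a^+=9.5601
step 2: x_pred=1.2376  r=-3.7676  x^+=-0.1790  v^+=5.6180  a^+=4.5987
step 3: x_pred=3.5252  r=2.0148  x^+=4.2827  v^+=9.4557  a^+=7.2519
step 4: x_pred=10.4461  r=-8.9361  x^+=7.0862  v^+=7.3646  a^+=-4.5158
step 5: x_pred=10.4047  r=-9.5947  x^+=6.7971  v^+=-1.5236  a^+=-17.1508

v_post = -1.5236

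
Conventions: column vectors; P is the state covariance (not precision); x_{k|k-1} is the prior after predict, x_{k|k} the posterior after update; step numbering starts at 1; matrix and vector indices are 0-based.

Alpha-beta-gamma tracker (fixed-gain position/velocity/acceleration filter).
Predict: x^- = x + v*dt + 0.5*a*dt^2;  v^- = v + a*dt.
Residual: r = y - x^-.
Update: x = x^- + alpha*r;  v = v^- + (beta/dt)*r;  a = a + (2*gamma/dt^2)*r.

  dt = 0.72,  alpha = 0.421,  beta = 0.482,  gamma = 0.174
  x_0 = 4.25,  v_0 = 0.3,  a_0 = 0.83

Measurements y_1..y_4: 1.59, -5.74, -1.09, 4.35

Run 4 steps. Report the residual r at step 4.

step 1: x_pred=4.6811  r=-3.0911  x^+=3.3798  v^+=-1.1717  a^+=-1.2451
step 2: x_pred=2.2134  r=-7.9534  x^+=-1.1350  v^+=-7.3925  a^+=-6.5841
step 3: x_pred=-8.1642  r=7.0742  x^+=-5.1860  v^+=-7.3973  a^+=-1.8352
step 4: x_pred=-10.9878  r=15.3378  x^+=-4.5306  v^+=1.5491  a^+=8.4609

resid = 15.3378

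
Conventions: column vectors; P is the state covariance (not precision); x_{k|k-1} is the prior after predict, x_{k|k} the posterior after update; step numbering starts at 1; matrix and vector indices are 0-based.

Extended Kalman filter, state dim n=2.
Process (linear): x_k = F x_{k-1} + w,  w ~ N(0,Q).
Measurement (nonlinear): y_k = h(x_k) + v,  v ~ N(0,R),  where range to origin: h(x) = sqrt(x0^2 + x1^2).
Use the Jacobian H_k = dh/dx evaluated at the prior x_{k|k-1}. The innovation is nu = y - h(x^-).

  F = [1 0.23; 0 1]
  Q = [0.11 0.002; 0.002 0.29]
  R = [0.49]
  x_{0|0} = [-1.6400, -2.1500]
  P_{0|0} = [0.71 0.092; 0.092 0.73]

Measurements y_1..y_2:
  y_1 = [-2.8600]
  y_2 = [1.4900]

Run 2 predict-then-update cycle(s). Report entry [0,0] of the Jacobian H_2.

H_jac[0,0] = 0.6833

step 1: x^-=[-2.1345, -2.1500]  P^-=[0.9009 0.2619; 0.2619 1.0200]  H_jac=[-0.7045 -0.7097]  S=[1.7128]  K=[-0.4791; -0.5303]  nu=[-5.8896]  x^+=[0.6873, 0.9735]  P^+=[0.5078 -0.1733; -0.1733 0.5382]
step 2: x^-=[0.9112, 0.9735]  P^-=[0.5665 -0.0475; -0.0475 0.8282]  H_jac=[0.6833 0.7301]  S=[1.1486]  K=[0.3068; 0.4982]  nu=[0.1566]  x^+=[0.9592, 1.0515]  P^+=[0.4584 -0.2231; -0.2231 0.5432]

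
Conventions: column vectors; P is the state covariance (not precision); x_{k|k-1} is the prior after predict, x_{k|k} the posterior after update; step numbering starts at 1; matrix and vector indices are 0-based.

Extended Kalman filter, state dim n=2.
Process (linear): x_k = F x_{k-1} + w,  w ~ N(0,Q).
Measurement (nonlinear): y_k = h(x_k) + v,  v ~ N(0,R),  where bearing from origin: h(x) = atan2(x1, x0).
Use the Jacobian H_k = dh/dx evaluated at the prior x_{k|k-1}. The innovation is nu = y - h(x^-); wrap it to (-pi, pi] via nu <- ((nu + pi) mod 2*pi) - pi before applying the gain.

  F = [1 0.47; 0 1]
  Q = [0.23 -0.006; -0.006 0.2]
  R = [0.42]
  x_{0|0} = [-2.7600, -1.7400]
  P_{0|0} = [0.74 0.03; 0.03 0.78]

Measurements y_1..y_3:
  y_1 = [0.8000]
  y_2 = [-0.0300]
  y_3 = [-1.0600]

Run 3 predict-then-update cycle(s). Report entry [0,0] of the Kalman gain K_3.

K[0,0] = -0.0379

step 1: x^-=[-3.5778, -1.7400]  P^-=[1.1705 0.3906; 0.3906 0.9800]  H_jac=[0.1099 -0.2260]  S=[0.4648]  K=[0.0869; -0.3842]  nu=[-2.7942]  x^+=[-3.8206, -0.6664]  P^+=[1.1670 0.4061; 0.4061 0.9114]
step 2: x^-=[-4.1338, -0.6664]  P^-=[1.9801 0.8285; 0.8285 1.1114]  H_jac=[0.0380 -0.2358]  S=[0.4698]  K=[-0.2556; -0.4907]  nu=[2.9517]  x^+=[-4.8882, -2.1150]  P^+=[1.9494 0.7695; 0.7695 0.9982]
step 3: x^-=[-5.8823, -2.1150]  P^-=[3.1233 1.2327; 1.2327 1.1982]  H_jac=[0.0541 -0.1505]  S=[0.4362]  K=[-0.0379; -0.2606]  nu=[1.7364]  x^+=[-5.9480, -2.5675]  P^+=[3.1226 1.2284; 1.2284 1.1686]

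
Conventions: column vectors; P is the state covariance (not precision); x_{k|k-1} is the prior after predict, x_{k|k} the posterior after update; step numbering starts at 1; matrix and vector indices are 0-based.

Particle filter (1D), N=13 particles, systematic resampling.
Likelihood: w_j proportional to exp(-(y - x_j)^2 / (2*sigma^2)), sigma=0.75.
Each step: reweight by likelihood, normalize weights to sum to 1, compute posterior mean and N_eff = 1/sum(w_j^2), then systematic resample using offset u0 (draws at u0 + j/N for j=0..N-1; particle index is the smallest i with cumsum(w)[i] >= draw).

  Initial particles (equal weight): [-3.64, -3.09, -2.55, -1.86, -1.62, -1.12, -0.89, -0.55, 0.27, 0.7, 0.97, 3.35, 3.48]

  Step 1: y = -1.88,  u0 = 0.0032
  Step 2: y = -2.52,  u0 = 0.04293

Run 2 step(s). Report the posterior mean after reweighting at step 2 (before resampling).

step 1: w=[0.0152, 0.0649, 0.1600, 0.2384, 0.2246, 0.1427, 0.0998, 0.0495, 0.0039, 0.0006, 0.0002, 0.0000, 0.0000]  mean=-1.7456  Neff=5.8766  idx=[0, 2, 2, 2, 3, 3, 3, 4, 4, 4, 5, 6, 6]
step 2: w=[0.0456, 0.1390, 0.1390, 0.1390, 0.0945, 0.0945, 0.0945, 0.0677, 0.0677, 0.0677, 0.0244, 0.0131, 0.0131]  mean=-2.1368  Neff=9.8463  idx=[0, 1, 2, 2, 3, 3, 4, 5, 6, 6, 7, 9, 10]

post_mean = -2.1368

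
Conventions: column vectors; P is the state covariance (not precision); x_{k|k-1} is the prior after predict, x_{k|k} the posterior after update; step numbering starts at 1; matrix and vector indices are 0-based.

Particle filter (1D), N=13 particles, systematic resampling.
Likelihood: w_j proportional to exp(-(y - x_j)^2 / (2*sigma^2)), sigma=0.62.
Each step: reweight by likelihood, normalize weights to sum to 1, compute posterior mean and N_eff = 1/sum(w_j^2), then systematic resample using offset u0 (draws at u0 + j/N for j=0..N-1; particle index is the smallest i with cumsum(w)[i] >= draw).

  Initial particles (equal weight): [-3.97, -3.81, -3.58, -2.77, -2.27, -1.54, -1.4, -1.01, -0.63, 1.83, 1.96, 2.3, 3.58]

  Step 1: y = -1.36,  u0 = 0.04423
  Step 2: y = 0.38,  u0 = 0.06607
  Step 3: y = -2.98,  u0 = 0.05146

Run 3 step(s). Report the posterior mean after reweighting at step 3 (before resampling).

post_mean = -1.1920

step 1: w=[0.0000, 0.0001, 0.0004, 0.0202, 0.0914, 0.2572, 0.2677, 0.2288, 0.1341, 0.0000, 0.0000, 0.0000, 0.0000]  mean=-1.3520  Neff=4.6101  idx=[4, 5, 5, 5, 5, 6, 6, 6, 7, 7, 7, 8, 8]
step 2: w=[0.0001, 0.0097, 0.0097, 0.0097, 0.0097, 0.0190, 0.0190, 0.0190, 0.0947, 0.0947, 0.0947, 0.3101, 0.3101]  mean=-0.8172  Neff=4.5312  idx=[6, 8, 9, 10, 10, 11, 11, 11, 11, 12, 12, 12, 12]
step 3: w=[0.5504, 0.0909, 0.0909, 0.0909, 0.0909, 0.0107, 0.0107, 0.0107, 0.0107, 0.0107, 0.0107, 0.0107, 0.0107]  mean=-1.1920  Neff=2.9679  idx=[0, 0, 0, 0, 0, 0, 0, 1, 2, 3, 3, 4, 10]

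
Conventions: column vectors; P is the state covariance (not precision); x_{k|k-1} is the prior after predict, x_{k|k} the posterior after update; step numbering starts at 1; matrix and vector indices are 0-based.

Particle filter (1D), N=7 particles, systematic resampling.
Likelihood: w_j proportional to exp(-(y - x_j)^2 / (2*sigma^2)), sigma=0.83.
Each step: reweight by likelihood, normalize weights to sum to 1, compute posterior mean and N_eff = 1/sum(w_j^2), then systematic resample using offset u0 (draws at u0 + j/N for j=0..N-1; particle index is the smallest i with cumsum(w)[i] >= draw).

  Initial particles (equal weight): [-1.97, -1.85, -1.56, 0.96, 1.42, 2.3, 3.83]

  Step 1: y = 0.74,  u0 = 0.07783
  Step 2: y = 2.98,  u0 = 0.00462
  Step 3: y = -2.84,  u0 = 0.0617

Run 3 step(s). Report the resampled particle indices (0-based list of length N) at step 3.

step 1: w=[0.0026, 0.0041, 0.0114, 0.5118, 0.3790, 0.0906, 0.0005]  mean=1.2096  Neff=2.4157  idx=[3, 3, 3, 3, 4, 4, 5]
step 2: w=[0.0409, 0.0409, 0.0409, 0.0409, 0.1353, 0.1353, 0.5657]  mean=1.8425  Neff=2.7525  idx=[0, 3, 4, 5, 6, 6, 6]
step 3: w=[0.4681, 0.4681, 0.0317, 0.0317, 0.0001, 0.0001, 0.0001]  mean=0.9895  Neff=2.2711  idx=[0, 0, 0, 1, 1, 1, 1]

resampled_idx = [0, 0, 0, 1, 1, 1, 1]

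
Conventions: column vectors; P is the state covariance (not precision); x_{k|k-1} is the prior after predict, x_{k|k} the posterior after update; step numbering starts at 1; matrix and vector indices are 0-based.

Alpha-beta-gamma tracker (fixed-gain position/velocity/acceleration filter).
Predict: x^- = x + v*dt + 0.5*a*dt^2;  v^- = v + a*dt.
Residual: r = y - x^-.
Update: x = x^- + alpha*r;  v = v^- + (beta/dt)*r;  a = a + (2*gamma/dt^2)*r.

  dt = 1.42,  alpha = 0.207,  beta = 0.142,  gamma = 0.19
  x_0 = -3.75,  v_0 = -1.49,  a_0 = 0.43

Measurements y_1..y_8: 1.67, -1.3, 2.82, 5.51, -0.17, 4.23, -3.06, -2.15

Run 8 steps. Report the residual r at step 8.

resid = 17.3878

step 1: x_pred=-5.4323  r=7.1023  x^+=-3.9621  v^+=-0.1692  a^+=1.7685
step 2: x_pred=-2.4194  r=1.1194  x^+=-2.1877  v^+=2.4540  a^+=1.9794
step 3: x_pred=3.2926  r=-0.4726  x^+=3.1948  v^+=5.2175  a^+=1.8903
step 4: x_pred=12.5094  r=-6.9994  x^+=11.0606  v^+=7.2018  a^+=0.5713
step 5: x_pred=21.8631  r=-22.0331  x^+=17.3022  v^+=5.8097  a^+=-3.5810
step 6: x_pred=21.9417  r=-17.7117  x^+=18.2753  v^+=-1.0464  a^+=-6.9188
step 7: x_pred=9.8138  r=-12.8738  x^+=7.1490  v^+=-12.1585  a^+=-9.3450
step 8: x_pred=-19.5378  r=17.3878  x^+=-15.9385  v^+=-23.6896  a^+=-6.0681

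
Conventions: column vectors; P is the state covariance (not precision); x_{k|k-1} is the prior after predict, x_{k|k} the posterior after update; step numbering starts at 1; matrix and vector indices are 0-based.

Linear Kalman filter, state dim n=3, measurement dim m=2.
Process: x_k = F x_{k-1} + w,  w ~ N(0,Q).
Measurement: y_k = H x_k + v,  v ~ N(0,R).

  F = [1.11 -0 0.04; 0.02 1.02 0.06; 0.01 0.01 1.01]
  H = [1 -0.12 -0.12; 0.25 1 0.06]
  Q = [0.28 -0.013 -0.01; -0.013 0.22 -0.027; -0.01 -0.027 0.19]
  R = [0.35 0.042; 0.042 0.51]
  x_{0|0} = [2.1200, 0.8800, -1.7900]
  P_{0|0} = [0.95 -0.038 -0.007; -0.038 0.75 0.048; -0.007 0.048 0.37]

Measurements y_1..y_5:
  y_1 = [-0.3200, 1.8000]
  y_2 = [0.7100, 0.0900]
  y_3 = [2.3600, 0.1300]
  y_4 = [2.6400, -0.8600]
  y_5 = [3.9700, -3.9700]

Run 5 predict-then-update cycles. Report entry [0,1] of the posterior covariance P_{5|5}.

step 1: x^-=[2.2816, 0.8326, -1.7779]  P^-=[1.4505 -0.0326 0.0072; -0.0326 1.0063 0.0522; 0.0072 0.0522 0.5684]  S=[1.8307 0.2418; 0.2418 1.5992]  K=[0.7823 0.0884; -0.1733 0.6523; -0.0449 0.0619]  nu=[-2.7150, 0.5037]  x^+=[0.2022, 1.6317, -1.6248]  P^+=[0.2842 0.0038 0.0520; 0.0038 0.3255 -0.0169; 0.0520 -0.0169 0.5600]
step 2: x^-=[0.1595, 1.5709, -1.6227]  P^-=[0.6357 0.0017 0.0742; 0.0017 0.5590 -0.0060; 0.0742 -0.0060 0.7620]  S=[0.9863 0.1330; 0.1330 1.1138]  K=[0.6254 0.0735; -0.1354 0.5181; -0.0242 0.0552]  nu=[0.5443, -1.4234]  x^+=[0.3952, 0.7598, -1.7145]  P^+=[0.2317 0.0010 0.0802; 0.0010 0.2606 -0.0384; 0.0802 -0.0384 0.7584]
step 3: x^-=[0.3701, 0.6800, -1.7201]  P^-=[0.5738 -0.0010 0.1132; -0.0010 0.4895 -0.0163; 0.1132 -0.0163 0.9645]  S=[0.9174 0.1242; 0.1242 1.0397]  K=[0.6011 0.0717; -0.1287 0.4850; -0.0099 0.0684]  nu=[1.8651, -0.5393]  x^+=[1.4526, 0.1784, -1.7754]  P^+=[0.2263 -0.0013 0.1085; -0.0013 0.2453 -0.0502; 0.1085 -0.0502 0.9597]
step 4: x^-=[1.5414, 0.1045, -1.7769]  P^-=[0.5700 -0.0019 0.1530; -0.0019 0.4728 -0.0158; 0.1530 -0.0158 1.1702]  S=[0.9069 0.1241; 0.1241 1.0244]  K=[0.5984 0.0737; -0.1276 0.4756; 0.0036 0.0900]  nu=[0.8980, -1.2432]  x^+=[1.9870, -0.6014, -1.8855]  P^+=[0.2287 -0.0027 0.1375; -0.0027 0.2414 -0.0580; 0.1375 -0.0580 1.1618]
step 5: x^-=[2.1302, -0.6868, -1.8905]  P^-=[0.5759 -0.0013 0.1936; -0.0013 0.4685 -0.0111; 0.1936 -0.0111 1.3769]  S=[0.9060 0.1258; 0.1258 1.0233]  K=[0.5995 0.0771; -0.1276 0.4726; 0.0168 0.1151]  nu=[1.5306, -3.7023]  x^+=[2.7623, -2.6317, -2.2910]  P^+=[0.2326 -0.0036 0.1666; -0.0036 0.2404 -0.0640; 0.1666 -0.0640 1.3625]

P_post[0,1] = -0.0036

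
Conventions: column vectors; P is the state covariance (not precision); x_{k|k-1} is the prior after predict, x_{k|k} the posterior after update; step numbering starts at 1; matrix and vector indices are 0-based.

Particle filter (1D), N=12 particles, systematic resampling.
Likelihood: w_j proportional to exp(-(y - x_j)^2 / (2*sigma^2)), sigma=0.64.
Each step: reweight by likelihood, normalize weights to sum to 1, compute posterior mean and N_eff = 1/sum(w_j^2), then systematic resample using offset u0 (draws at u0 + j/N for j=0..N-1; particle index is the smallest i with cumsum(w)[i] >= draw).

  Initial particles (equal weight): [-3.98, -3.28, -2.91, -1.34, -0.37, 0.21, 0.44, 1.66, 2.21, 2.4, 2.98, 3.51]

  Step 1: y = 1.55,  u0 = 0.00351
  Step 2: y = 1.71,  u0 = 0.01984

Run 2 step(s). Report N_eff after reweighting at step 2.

N_eff = 9.8775

step 1: w=[0.0000, 0.0000, 0.0000, 0.0000, 0.0046, 0.0461, 0.0917, 0.4066, 0.2424, 0.1708, 0.0340, 0.0038]  mean=1.7836  Neff=3.7739  idx=[4, 6, 7, 7, 7, 7, 7, 8, 8, 8, 9, 9]
step 2: w=[0.0006, 0.0165, 0.1179, 0.1179, 0.1179, 0.1179, 0.1179, 0.0871, 0.0871, 0.0871, 0.0661, 0.0661]  mean=1.8802  Neff=9.8775  idx=[2, 2, 3, 4, 4, 5, 6, 6, 7, 8, 9, 11]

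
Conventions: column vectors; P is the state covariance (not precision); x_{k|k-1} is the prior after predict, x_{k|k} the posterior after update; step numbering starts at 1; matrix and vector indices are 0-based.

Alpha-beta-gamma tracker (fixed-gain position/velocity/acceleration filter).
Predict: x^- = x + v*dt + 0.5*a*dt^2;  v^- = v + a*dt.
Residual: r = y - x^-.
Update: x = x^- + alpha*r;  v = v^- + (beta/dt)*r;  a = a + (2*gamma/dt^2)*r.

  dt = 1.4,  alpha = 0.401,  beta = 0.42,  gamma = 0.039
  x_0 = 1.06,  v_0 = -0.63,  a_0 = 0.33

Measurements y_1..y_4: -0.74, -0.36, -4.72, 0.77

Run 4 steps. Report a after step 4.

step 1: x_pred=0.5014  r=-1.2414  x^+=0.0036  v^+=-0.5404  a^+=0.2806
step 2: x_pred=-0.4780  r=0.1180  x^+=-0.4307  v^+=-0.1122  a^+=0.2853
step 3: x_pred=-0.3082  r=-4.4118  x^+=-2.0773  v^+=-1.0363  a^+=0.1097
step 4: x_pred=-3.4206  r=4.1906  x^+=-1.7402  v^+=0.3745  a^+=0.2765

a_post = 0.2765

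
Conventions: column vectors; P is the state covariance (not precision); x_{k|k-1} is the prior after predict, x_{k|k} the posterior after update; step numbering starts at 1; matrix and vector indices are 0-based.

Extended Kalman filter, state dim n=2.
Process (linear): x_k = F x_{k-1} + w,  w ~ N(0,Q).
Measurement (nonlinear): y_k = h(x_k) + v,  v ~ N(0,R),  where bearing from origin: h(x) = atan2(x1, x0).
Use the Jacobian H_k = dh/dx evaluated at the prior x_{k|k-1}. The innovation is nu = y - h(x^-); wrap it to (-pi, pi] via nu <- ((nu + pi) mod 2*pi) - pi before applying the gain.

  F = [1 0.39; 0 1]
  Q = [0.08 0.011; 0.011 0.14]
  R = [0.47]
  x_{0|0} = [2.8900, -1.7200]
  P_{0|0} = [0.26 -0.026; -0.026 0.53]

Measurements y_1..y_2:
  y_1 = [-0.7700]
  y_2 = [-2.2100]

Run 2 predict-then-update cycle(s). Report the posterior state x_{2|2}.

step 1: x^-=[2.2192, -1.7200]  P^-=[0.4003 0.1917; 0.1917 0.6700]  H_jac=[0.2182 0.2815]  S=[0.5657]  K=[0.2498; 0.4073]  nu=[-0.1107]  x^+=[2.1916, -1.7651]  P^+=[0.3650 0.1341; 0.1341 0.5761]
step 2: x^-=[1.5032, -1.7651]  P^-=[0.6373 0.3698; 0.3698 0.7161]  H_jac=[0.3284 0.2797]  S=[0.6627]  K=[0.4719; 0.4855]  nu=[-1.3446]  x^+=[0.8687, -2.4179]  P^+=[0.4897 0.2180; 0.2180 0.5599]

x_post = [0.8687, -2.4179]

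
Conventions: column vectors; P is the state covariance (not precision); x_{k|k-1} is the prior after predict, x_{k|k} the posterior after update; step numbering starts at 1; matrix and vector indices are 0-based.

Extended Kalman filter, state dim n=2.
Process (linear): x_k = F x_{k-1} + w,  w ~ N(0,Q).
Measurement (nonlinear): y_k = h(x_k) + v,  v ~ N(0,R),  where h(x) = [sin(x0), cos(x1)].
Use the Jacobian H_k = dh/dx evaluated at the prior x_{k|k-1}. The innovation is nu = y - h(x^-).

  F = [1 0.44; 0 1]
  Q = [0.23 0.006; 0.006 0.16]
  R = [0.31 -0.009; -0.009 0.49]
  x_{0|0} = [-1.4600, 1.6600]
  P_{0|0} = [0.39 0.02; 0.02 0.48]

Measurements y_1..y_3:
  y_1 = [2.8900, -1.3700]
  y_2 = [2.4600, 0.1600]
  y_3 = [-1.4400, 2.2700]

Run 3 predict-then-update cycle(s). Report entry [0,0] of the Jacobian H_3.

step 1: x^-=[-0.7296, 1.6600]  P^-=[0.7305 0.2372; 0.2372 0.6400]  H_jac=[0.7454 0.0000; 0.0000 -0.9960]  S=[0.7159 -0.1851; -0.1851 1.1249]  K=[0.7377 -0.0886; 0.1049 -0.5494]  nu=[3.5566, -1.2809]  x^+=[2.0077, 2.7369]  P^+=[0.3079 0.0503; 0.0503 0.2712]
step 2: x^-=[3.2119, 2.7369]  P^-=[0.6346 0.1756; 0.1756 0.4312]  H_jac=[-0.9975 0.0000; 0.0000 -0.3937]  S=[0.9415 0.0600; 0.0600 0.5569]  K=[-0.6691 -0.0521; -0.1678 -0.2868]  nu=[2.5302, 1.0792]  x^+=[1.4627, 2.0028]  P^+=[0.2075 0.0496; 0.0496 0.3531]
step 3: x^-=[2.3440, 2.0028]  P^-=[0.5494 0.2109; 0.2109 0.5131]  H_jac=[-0.6984 0.0000; 0.0000 -0.9081]  S=[0.5780 0.1248; 0.1248 0.9132]  K=[-0.6374 -0.1227; -0.1491 -0.4899]  nu=[-2.1557, 2.6887]  x^+=[3.3882, 1.0070]  P^+=[0.2813 0.0599; 0.0599 0.2629]

H_jac[0,0] = -0.6984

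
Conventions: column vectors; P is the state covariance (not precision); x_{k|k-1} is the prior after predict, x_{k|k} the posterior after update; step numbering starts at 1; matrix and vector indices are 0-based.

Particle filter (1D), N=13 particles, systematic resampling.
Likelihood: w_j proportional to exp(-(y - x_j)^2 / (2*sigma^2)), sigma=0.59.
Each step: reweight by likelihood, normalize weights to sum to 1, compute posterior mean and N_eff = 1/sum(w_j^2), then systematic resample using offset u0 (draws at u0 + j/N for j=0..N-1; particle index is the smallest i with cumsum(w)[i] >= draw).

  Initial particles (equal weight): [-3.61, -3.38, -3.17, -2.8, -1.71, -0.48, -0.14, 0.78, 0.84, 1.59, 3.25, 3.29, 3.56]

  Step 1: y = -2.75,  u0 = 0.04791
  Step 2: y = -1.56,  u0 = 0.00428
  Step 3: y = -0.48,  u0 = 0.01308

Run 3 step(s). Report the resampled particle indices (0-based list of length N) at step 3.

step 1: w=[0.1194, 0.1953, 0.2680, 0.3441, 0.0730, 0.0002, 0.0000, 0.0000, 0.0000, 0.0000, 0.0000, 0.0000, 0.0000]  mean=-3.0290  Neff=4.0332  idx=[0, 1, 1, 1, 2, 2, 2, 3, 3, 3, 3, 3, 4]
step 2: w=[0.0015, 0.0053, 0.0053, 0.0053, 0.0149, 0.0149, 0.0149, 0.0679, 0.0679, 0.0679, 0.0679, 0.0679, 0.5984]  mean=-2.1748  Neff=2.6190  idx=[1, 7, 8, 9, 10, 11, 12, 12, 12, 12, 12, 12, 12]
step 3: w=[0.0000, 0.0005, 0.0005, 0.0005, 0.0005, 0.0005, 0.1425, 0.1425, 0.1425, 0.1425, 0.1425, 0.1425, 0.1425]  mean=-1.7130  Neff=7.0386  idx=[6, 6, 7, 7, 8, 8, 9, 9, 10, 10, 11, 12, 12]

resampled_idx = [6, 6, 7, 7, 8, 8, 9, 9, 10, 10, 11, 12, 12]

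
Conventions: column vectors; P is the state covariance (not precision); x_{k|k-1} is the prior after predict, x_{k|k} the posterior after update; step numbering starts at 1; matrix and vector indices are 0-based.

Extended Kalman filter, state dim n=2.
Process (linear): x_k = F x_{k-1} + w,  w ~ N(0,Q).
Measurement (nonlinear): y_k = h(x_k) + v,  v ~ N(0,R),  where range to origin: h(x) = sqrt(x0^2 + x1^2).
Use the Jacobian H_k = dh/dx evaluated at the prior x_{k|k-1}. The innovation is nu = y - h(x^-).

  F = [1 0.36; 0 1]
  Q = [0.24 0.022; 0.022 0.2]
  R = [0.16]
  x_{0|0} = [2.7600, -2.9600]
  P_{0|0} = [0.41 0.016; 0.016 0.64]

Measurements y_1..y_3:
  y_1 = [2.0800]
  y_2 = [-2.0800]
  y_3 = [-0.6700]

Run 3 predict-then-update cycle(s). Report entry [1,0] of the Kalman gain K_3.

K[1,0] = 0.3909

step 1: x^-=[1.6944, -2.9600]  P^-=[0.7445 0.2684; 0.2684 0.8400]  H_jac=[0.4968 -0.8679]  S=[0.7450]  K=[0.1838; -0.7996]  nu=[-1.3307]  x^+=[1.4499, -1.8960]  P^+=[0.7193 0.3779; 0.3779 0.3637]
step 2: x^-=[0.7673, -1.8960]  P^-=[1.2785 0.5308; 0.5308 0.5637]  H_jac=[0.3751 -0.9270]  S=[0.4551]  K=[-0.0273; -0.7106]  nu=[-4.1254]  x^+=[0.8801, 1.0355]  P^+=[1.2782 0.5220; 0.5220 0.3339]
step 3: x^-=[1.2529, 1.0355]  P^-=[1.9373 0.6642; 0.6642 0.5339]  H_jac=[0.7708 0.6371]  S=[2.1800]  K=[0.8791; 0.3909]  nu=[-2.2954]  x^+=[-0.7650, 0.1383]  P^+=[0.2526 -0.0849; -0.0849 0.2008]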